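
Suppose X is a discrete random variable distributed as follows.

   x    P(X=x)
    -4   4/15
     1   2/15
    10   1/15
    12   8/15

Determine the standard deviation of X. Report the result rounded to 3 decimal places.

7.089

E[X] = 92/15, E[X²] = 1318/15
Var(X) = E[X²] − (E[X])² = 1318/15 − 8464/225 = 11306/225
SD(X) = √(11306/225) ≈ 7.089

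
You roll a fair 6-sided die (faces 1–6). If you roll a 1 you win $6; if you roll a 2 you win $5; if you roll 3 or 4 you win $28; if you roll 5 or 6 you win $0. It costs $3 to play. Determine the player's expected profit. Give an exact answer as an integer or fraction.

E[payout] = (1/3)·0 + (1/6)·5 + (1/6)·6 + (1/3)·28 = 67/6
Expected profit = 67/6 − 3 = 49/6

49/6 dollars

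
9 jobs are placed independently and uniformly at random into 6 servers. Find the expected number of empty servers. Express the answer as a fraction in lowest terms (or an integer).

Let Xⱼ=1 if server j is empty. P(Xⱼ=1) = ((6-1)/6)^9 = 1953125/10077696.
By linearity, E[#empty] = 6·1953125/10077696 = 1953125/1679616.

1953125/1679616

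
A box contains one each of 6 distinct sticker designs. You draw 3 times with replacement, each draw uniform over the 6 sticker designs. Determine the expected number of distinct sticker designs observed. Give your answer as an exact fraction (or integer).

Let Xⱼ=1 if type j appears at least once. P(Xⱼ=1) = 1 − ((6−1)/6)^3 = 91/216.
E[#distinct] = 6·91/216 = 91/36.

91/36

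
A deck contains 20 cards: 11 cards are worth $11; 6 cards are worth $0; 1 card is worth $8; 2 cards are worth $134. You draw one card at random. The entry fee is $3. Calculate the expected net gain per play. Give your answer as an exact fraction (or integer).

337/20 dollars

E[payout] = (11/20)·11 + (6/20)·0 + (1/20)·8 + (2/20)·134 = 397/20
Expected profit = 397/20 − 3 = 337/20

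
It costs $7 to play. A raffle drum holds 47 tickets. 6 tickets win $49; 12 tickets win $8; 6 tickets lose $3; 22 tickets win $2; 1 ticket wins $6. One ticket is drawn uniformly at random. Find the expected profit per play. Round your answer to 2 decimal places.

$1.98

E[payout] = (6/47)·49 + (12/47)·8 + (6/47)·(-3) + (22/47)·2 + (1/47)·6 = 422/47
Expected profit = 422/47 − 7 = 93/47 ≈ $1.98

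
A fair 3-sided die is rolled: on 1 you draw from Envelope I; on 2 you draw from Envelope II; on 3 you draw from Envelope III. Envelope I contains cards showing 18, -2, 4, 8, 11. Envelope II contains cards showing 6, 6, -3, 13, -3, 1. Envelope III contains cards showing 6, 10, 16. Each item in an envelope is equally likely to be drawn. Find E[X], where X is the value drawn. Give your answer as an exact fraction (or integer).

E[X | Envelope I] = (18 − 2 + 4 + 8 + 11)/5 = 39/5
E[X | Envelope II] = (6 + 6 − 3 + 13 − 3 + 1)/6 = 10/3
E[X | Envelope III] = (6 + 10 + 16)/3 = 32/3
E[X] = (1/3)·39/5 + (1/3)·10/3 + (1/3)·32/3 = 109/15

109/15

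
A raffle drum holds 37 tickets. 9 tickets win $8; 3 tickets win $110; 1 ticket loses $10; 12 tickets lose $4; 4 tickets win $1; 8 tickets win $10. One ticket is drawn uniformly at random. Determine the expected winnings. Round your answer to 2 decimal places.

E[payout] = (9/37)·8 + (3/37)·110 + (1/37)·(-10) + (12/37)·(-4) + (4/37)·1 + (8/37)·10 = 428/37
≈ $11.57

$11.57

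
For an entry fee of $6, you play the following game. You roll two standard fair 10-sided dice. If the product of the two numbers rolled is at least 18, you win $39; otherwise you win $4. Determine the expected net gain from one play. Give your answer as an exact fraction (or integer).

E[payout] = (19/50)·4 + (31/50)·39 = 257/10
Expected profit = 257/10 − 6 = 197/10

197/10 dollars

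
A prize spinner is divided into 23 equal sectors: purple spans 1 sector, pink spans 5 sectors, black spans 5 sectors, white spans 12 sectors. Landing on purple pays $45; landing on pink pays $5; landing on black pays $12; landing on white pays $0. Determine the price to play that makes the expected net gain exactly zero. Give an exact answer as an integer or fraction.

130/23 dollars

E[payout] = (1/23)·45 + (5/23)·5 + (5/23)·12 + (12/23)·0 = 130/23
Fair fee = E[payout] = 130/23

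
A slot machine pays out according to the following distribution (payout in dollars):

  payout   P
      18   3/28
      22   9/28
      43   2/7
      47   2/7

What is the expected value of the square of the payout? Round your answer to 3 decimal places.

1349.714

E[X²] = (3/28)·324 + (9/28)·484 + (2/7)·1849 + (2/7)·2209
     = 9448/7 ≈ 1349.714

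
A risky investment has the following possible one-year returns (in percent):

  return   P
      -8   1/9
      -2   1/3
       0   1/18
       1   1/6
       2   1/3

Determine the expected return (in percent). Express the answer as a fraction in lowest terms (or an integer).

E[X] = (1/9)·(-8) + (1/3)·(-2) + (1/18)·0 + (1/6)·1 + (1/3)·2
     = -13/18

-13/18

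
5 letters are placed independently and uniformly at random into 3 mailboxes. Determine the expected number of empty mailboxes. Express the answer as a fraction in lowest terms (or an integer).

Let Xⱼ=1 if mailbox j is empty. P(Xⱼ=1) = ((3-1)/3)^5 = 32/243.
By linearity, E[#empty] = 3·32/243 = 32/81.

32/81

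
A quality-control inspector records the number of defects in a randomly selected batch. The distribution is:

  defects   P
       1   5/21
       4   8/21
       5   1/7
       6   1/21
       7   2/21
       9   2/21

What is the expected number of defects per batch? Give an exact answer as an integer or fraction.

30/7

E[X] = (5/21)·1 + (8/21)·4 + (1/7)·5 + (1/21)·6 + (2/21)·7 + (2/21)·9
     = 30/7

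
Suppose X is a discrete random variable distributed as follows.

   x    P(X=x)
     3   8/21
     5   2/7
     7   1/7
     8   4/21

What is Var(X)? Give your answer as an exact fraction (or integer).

E[X] = (8/21)·3 + (2/7)·5 + (1/7)·7 + (4/21)·8 = 107/21
E[X²] = (8/21)·9 + (2/7)·25 + (1/7)·49 + (4/21)·64 = 625/21
Var(X) = 625/21 − (107/21)² = 1676/441

1676/441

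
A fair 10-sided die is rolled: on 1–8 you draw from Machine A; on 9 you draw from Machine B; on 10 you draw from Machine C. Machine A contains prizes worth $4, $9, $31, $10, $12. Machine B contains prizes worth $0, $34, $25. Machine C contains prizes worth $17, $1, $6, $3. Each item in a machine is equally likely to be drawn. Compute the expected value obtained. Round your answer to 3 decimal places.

$13.202

E[X | Machine A] = (4 + 9 + 31 + 10 + 12)/5 = 66/5
E[X | Machine B] = (0 + 34 + 25)/3 = 59/3
E[X | Machine C] = (17 + 1 + 6 + 3)/4 = 27/4
E[X] = (4/5)·66/5 + (1/10)·59/3 + (1/10)·27/4 = 7921/600 ≈ 13.202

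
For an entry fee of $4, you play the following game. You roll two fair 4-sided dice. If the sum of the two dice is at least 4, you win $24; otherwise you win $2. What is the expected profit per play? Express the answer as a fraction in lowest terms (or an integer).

127/8 dollars

E[payout] = (3/16)·2 + (13/16)·24 = 159/8
Expected profit = 159/8 − 4 = 127/8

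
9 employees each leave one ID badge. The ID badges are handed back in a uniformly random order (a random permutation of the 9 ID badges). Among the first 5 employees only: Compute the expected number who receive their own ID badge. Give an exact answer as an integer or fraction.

Let Xᵢ = 1 if person i gets their own ID badge. For each i, P(Xᵢ=1) = 1/9.
By linearity of expectation, E[X₁+…+X_5] = 5·(1/9) = 5/9.

5/9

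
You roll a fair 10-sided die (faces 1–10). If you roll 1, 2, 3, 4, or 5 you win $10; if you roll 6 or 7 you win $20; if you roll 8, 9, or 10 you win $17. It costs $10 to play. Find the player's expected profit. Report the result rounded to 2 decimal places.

E[payout] = (1/2)·10 + (3/10)·17 + (1/5)·20 = 141/10
Expected profit = 141/10 − 10 = 41/10 ≈ $4.10

$4.10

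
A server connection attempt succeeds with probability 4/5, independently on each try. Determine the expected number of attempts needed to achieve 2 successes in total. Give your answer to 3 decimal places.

2.500

By linearity (sum of 2 independent geometric waits), E[trials] = 2/p = 2/(4/5) = 5/2.
≈ 2.500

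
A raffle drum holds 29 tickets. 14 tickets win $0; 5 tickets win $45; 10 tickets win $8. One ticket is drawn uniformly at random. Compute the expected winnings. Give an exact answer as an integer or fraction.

305/29 dollars

E[payout] = (14/29)·0 + (5/29)·45 + (10/29)·8 = 305/29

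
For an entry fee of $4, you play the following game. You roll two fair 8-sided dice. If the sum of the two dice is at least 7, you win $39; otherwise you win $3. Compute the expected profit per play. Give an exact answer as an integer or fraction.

425/16 dollars

E[payout] = (15/64)·3 + (49/64)·39 = 489/16
Expected profit = 489/16 − 4 = 425/16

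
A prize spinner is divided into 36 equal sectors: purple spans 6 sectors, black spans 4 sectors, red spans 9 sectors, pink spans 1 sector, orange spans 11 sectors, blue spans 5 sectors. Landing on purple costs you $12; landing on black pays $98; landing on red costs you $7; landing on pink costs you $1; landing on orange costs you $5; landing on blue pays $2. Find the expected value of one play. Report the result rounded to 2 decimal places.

E[payout] = (6/36)·(-12) + (4/36)·98 + (9/36)·(-7) + (1/36)·(-1) + (11/36)·(-5) + (5/36)·2 = 211/36
≈ $5.86

$5.86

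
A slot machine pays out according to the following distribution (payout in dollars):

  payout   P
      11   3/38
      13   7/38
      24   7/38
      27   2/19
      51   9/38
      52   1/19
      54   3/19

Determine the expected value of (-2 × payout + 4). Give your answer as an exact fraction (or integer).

E[-2x+4] = (3/38)·(-18) + (7/38)·(-22) + (7/38)·(-44) + (2/19)·(-50) + (9/38)·(-98) + (1/19)·(-100) + (3/19)·(-104)
     = -1211/19

-1211/19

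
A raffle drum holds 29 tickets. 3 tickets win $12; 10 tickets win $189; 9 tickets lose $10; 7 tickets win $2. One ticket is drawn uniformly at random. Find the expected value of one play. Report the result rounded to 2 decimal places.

$63.79

E[payout] = (3/29)·12 + (10/29)·189 + (9/29)·(-10) + (7/29)·2 = 1850/29
≈ $63.79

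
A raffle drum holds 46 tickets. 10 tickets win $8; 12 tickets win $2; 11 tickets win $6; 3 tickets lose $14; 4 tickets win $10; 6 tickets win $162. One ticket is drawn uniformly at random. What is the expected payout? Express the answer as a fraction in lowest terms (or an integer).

E[payout] = (10/46)·8 + (12/46)·2 + (11/46)·6 + (3/46)·(-14) + (4/46)·10 + (6/46)·162 = 570/23

570/23 dollars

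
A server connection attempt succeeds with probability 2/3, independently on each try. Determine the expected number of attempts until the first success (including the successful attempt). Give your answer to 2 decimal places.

For a geometric distribution, E[trials] = 1/p = 1/(2/3) = 3/2.
≈ 1.50

1.50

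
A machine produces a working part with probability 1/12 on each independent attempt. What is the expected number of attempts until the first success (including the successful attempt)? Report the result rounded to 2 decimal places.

For a geometric distribution, E[trials] = 1/p = 1/(1/12) = 12.
≈ 12.00

12.00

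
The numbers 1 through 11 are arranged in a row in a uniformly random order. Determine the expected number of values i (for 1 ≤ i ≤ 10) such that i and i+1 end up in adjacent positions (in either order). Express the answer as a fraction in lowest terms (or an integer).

20/11

For each i ∈ {1,…,10}, let Xᵢ = 1 if i and i+1 are adjacent. P(Xᵢ=1) = 2·(11−1)!/11! = 2/11.
By linearity, E[ΣXᵢ] = (10)·(2/11) = 20/11.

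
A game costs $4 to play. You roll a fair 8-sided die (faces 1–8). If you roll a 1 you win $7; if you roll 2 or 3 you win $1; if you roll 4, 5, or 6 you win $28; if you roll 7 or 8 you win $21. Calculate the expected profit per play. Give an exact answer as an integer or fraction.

E[payout] = (1/4)·1 + (1/8)·7 + (1/4)·21 + (3/8)·28 = 135/8
Expected profit = 135/8 − 4 = 103/8

103/8 dollars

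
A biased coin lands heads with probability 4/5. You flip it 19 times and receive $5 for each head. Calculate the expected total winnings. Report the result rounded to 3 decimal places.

E[#heads] = 19·4/5 = 76/5 (linearity over flips).
E[winnings] = 5·76/5 = 76.
≈ 76.000

$76.000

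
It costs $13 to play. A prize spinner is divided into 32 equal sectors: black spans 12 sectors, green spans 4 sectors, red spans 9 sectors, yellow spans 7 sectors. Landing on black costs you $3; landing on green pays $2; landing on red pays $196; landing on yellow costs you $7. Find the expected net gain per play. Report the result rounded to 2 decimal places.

E[payout] = (12/32)·(-3) + (4/32)·2 + (9/32)·196 + (7/32)·(-7) = 1687/32
Expected profit = 1687/32 − 13 = 1271/32 ≈ $39.72

$39.72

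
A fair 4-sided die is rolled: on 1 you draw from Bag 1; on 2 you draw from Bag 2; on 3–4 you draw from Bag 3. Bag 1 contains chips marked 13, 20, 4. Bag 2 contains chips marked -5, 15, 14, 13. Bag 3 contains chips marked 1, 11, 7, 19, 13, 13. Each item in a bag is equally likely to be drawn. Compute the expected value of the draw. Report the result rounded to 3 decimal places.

10.729

E[X | Bag 1] = (13 + 20 + 4)/3 = 37/3
E[X | Bag 2] = (-5 + 15 + 14 + 13)/4 = 37/4
E[X | Bag 3] = (1 + 11 + 7 + 19 + 13 + 13)/6 = 32/3
E[X] = (1/4)·37/3 + (1/4)·37/4 + (1/2)·32/3 = 515/48 ≈ 10.729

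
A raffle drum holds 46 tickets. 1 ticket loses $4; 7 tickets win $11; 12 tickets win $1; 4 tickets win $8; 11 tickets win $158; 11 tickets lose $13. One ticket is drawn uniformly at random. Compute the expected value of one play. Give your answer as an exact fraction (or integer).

856/23 dollars

E[payout] = (1/46)·(-4) + (7/46)·11 + (12/46)·1 + (4/46)·8 + (11/46)·158 + (11/46)·(-13) = 856/23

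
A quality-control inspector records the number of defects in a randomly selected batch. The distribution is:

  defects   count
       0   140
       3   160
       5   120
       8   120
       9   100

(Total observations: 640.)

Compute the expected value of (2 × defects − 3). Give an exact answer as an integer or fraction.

99/16

Total = 640, so P(defects=0) = 140/640, etc.
E[2x-3] = (7/32)·(-3) + (1/4)·3 + (3/16)·7 + (3/16)·13 + (5/32)·15
     = 99/16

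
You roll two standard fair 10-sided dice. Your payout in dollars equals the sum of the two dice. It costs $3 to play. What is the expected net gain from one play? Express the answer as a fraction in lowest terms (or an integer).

Distribution of the sum of the two dice: 2 w.p. 1/100, 3 w.p. 1/50, 4 w.p. 3/100, 5 w.p. 1/25, 6 w.p. 1/20, 7 w.p. 3/50, …
E[payout] = (1/100)·2 + (1/50)·3 + (3/100)·4 + (1/25)·5 + (1/20)·6 + (3/50)·7 + (7/100)·8 + (2/25)·9 + (9/100)·10 + (1/10)·11 + (9/100)·12 + (2/25)·13 + (7/100)·14 + (3/50)·15 + (1/20)·16 + (1/25)·17 + (3/100)·18 + (1/50)·19 + (1/100)·20 = 11
Expected profit = 11 − 3 = 8

$8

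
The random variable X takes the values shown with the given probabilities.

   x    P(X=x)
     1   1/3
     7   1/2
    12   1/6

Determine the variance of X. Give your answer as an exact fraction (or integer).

E[X] = (1/3)·1 + (1/2)·7 + (1/6)·12 = 35/6
E[X²] = (1/3)·1 + (1/2)·49 + (1/6)·144 = 293/6
Var(X) = 293/6 − (35/6)² = 533/36

533/36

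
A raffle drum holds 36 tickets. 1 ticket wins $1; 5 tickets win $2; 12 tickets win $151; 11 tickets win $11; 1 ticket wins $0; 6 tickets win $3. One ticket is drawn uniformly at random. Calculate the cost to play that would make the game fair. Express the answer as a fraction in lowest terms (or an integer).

E[payout] = (1/36)·1 + (5/36)·2 + (12/36)·151 + (11/36)·11 + (1/36)·0 + (6/36)·3 = 109/2
Fair fee = E[payout] = 109/2

109/2 dollars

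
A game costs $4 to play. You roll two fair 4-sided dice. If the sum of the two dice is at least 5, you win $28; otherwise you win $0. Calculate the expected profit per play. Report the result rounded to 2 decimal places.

$13.50

E[payout] = (3/8)·0 + (5/8)·28 = 35/2
Expected profit = 35/2 − 4 = 27/2 ≈ $13.50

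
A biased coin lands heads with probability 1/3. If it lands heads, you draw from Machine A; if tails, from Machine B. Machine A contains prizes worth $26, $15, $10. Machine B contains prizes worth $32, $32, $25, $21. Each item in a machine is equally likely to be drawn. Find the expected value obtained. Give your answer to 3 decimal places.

E[X | Machine A] = (26 + 15 + 10)/3 = 17
E[X | Machine B] = (32 + 32 + 25 + 21)/4 = 55/2
E[X] = (1/3)·17 + (2/3)·55/2 = 24 ≈ 24.000

$24.000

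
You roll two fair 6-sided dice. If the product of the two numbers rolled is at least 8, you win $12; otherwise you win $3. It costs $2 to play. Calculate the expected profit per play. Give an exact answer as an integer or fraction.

E[payout] = (7/18)·3 + (11/18)·12 = 17/2
Expected profit = 17/2 − 2 = 13/2

13/2 dollars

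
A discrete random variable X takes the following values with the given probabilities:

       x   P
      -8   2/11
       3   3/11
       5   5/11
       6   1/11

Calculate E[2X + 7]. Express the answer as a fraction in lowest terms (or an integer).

125/11

E[2x+7] = (2/11)·(-9) + (3/11)·13 + (5/11)·17 + (1/11)·19
     = 125/11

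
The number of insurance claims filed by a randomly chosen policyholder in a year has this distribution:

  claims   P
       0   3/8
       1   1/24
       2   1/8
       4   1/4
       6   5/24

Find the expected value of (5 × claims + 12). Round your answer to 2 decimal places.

24.71

E[5x+12] = (3/8)·12 + (1/24)·17 + (1/8)·22 + (1/4)·32 + (5/24)·42
     = 593/24 ≈ 24.71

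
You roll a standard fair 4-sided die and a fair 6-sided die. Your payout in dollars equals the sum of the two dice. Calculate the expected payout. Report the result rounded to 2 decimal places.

$6.00

Distribution of the sum of the two dice: 2 w.p. 1/24, 3 w.p. 1/12, 4 w.p. 1/8, 5 w.p. 1/6, 6 w.p. 1/6, 7 w.p. 1/6, …
E[payout] = (1/24)·2 + (1/12)·3 + (1/8)·4 + (1/6)·5 + (1/6)·6 + (1/6)·7 + (1/8)·8 + (1/12)·9 + (1/24)·10 = 6
≈ $6.00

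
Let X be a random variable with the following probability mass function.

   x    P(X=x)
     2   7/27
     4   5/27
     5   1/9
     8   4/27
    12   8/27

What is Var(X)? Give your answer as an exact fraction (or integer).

E[X] = (7/27)·2 + (5/27)·4 + (1/9)·5 + (4/27)·8 + (8/27)·12 = 59/9
E[X²] = (7/27)·4 + (5/27)·16 + (1/9)·25 + (4/27)·64 + (8/27)·144 = 1591/27
Var(X) = 1591/27 − (59/9)² = 1292/81

1292/81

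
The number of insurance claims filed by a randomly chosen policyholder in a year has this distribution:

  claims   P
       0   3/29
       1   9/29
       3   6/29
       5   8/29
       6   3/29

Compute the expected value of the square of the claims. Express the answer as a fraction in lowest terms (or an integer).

E[X²] = (3/29)·0 + (9/29)·1 + (6/29)·9 + (8/29)·25 + (3/29)·36
     = 371/29

371/29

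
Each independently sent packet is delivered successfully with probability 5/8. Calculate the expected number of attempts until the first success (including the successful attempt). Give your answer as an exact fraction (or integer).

8/5

For a geometric distribution, E[trials] = 1/p = 1/(5/8) = 8/5.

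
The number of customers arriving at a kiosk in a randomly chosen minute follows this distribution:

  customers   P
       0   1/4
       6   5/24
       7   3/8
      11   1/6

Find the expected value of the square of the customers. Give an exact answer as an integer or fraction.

E[X²] = (1/4)·0 + (5/24)·36 + (3/8)·49 + (1/6)·121
     = 1105/24

1105/24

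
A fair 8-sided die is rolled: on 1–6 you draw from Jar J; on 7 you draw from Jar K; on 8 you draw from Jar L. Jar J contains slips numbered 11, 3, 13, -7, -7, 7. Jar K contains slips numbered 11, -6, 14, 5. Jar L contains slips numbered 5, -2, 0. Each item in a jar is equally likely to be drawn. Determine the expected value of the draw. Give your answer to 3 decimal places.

E[X | Jar J] = (11 + 3 + 13 − 7 − 7 + 7)/6 = 10/3
E[X | Jar K] = (11 − 6 + 14 + 5)/4 = 6
E[X | Jar L] = (5 − 2 + 0)/3 = 1
E[X] = (3/4)·10/3 + (1/8)·6 + (1/8)·1 = 27/8 ≈ 3.375

3.375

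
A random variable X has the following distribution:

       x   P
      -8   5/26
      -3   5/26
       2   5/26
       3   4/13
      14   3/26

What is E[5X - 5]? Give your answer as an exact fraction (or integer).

E[5x-5] = (5/26)·(-45) + (5/26)·(-20) + (5/26)·5 + (4/13)·10 + (3/26)·65
     = -25/26

-25/26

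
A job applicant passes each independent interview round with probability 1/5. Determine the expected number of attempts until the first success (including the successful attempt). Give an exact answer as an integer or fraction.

5

For a geometric distribution, E[trials] = 1/p = 1/(1/5) = 5.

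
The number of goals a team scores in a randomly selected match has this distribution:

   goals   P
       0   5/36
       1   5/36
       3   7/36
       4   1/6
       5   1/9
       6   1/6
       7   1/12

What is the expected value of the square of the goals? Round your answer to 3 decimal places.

17.417

E[X²] = (5/36)·0 + (5/36)·1 + (7/36)·9 + (1/6)·16 + (1/9)·25 + (1/6)·36 + (1/12)·49
     = 209/12 ≈ 17.417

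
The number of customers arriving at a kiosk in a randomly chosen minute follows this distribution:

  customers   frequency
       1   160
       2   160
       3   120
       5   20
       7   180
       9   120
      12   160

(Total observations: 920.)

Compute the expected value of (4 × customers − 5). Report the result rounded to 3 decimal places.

Total = 920, so P(customers=1) = 160/920, etc.
E[4x-5] = (4/23)·(-1) + (4/23)·3 + (3/23)·7 + (1/46)·15 + (9/46)·23 + (3/23)·31 + (4/23)·43
     = 405/23 ≈ 17.609

17.609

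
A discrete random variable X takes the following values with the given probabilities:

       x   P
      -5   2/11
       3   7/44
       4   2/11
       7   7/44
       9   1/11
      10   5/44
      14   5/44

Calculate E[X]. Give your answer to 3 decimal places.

E[X] = (2/11)·(-5) + (7/44)·3 + (2/11)·4 + (7/44)·7 + (1/11)·9 + (5/44)·10 + (5/44)·14
     = 109/22 ≈ 4.955

4.955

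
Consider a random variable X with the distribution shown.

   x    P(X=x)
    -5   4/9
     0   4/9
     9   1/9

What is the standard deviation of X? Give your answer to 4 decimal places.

E[X] = -11/9, E[X²] = 181/9
Var(X) = E[X²] − (E[X])² = 181/9 − 121/81 = 1508/81
SD(X) = √(1508/81) ≈ 4.3148

4.3148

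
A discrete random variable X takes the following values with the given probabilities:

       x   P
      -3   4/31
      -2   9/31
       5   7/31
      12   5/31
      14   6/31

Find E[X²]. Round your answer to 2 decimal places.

E[X²] = (4/31)·9 + (9/31)·4 + (7/31)·25 + (5/31)·144 + (6/31)·196
     = 2143/31 ≈ 69.13

69.13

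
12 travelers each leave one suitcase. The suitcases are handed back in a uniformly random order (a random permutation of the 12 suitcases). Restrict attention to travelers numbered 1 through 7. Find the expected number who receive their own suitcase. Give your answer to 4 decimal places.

Let Xᵢ = 1 if person i gets their own suitcase. For each i, P(Xᵢ=1) = 1/12.
By linearity of expectation, E[X₁+…+X_7] = 7·(1/12) = 7/12.
≈ 0.5833

0.5833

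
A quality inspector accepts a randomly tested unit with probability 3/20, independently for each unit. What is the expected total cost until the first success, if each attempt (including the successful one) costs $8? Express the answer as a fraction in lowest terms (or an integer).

160/3 dollars

E[#attempts] = 1/p = 20/3; E[cost] = 8·20/3 = 160/3.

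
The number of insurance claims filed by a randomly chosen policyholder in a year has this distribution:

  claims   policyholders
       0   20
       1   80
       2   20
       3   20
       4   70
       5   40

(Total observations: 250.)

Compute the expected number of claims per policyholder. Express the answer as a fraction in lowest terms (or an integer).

66/25

Total = 250, so P(claims=0) = 20/250, etc.
E[X] = (2/25)·0 + (8/25)·1 + (2/25)·2 + (2/25)·3 + (7/25)·4 + (4/25)·5
     = 66/25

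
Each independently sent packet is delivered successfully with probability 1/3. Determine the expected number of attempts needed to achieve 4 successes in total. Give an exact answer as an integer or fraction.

12

By linearity (sum of 4 independent geometric waits), E[trials] = 4/p = 4/(1/3) = 12.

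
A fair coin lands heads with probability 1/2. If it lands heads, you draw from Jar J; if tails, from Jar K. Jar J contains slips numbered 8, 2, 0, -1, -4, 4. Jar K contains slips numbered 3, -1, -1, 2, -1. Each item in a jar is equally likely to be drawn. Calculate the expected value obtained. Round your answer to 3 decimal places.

0.950

E[X | Jar J] = (8 + 2 + 0 − 1 − 4 + 4)/6 = 3/2
E[X | Jar K] = (3 − 1 − 1 + 2 − 1)/5 = 2/5
E[X] = (1/2)·3/2 + (1/2)·2/5 = 19/20 ≈ 0.950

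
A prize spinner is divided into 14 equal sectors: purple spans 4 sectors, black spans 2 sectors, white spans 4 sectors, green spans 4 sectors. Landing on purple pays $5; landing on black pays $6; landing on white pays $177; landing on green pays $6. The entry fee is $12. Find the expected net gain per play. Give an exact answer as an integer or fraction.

E[payout] = (4/14)·5 + (2/14)·6 + (4/14)·177 + (4/14)·6 = 382/7
Expected profit = 382/7 − 12 = 298/7

298/7 dollars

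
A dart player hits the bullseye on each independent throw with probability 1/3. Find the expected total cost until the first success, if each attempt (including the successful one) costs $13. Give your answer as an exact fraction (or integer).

E[#attempts] = 1/p = 3; E[cost] = 13·3 = 39.

$39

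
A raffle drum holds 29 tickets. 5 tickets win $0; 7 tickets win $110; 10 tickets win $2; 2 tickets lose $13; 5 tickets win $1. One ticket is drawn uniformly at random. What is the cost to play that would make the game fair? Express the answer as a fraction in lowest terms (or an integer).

E[payout] = (5/29)·0 + (7/29)·110 + (10/29)·2 + (2/29)·(-13) + (5/29)·1 = 769/29
Fair fee = E[payout] = 769/29

769/29 dollars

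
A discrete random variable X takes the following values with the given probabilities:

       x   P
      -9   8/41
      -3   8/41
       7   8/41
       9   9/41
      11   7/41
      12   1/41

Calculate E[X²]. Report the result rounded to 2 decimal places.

69.07

E[X²] = (8/41)·81 + (8/41)·9 + (8/41)·49 + (9/41)·81 + (7/41)·121 + (1/41)·144
     = 2832/41 ≈ 69.07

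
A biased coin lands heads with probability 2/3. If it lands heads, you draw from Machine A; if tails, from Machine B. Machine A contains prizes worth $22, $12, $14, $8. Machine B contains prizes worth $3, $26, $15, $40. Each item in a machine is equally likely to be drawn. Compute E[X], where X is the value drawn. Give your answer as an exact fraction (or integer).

49/3 dollars

E[X | Machine A] = (22 + 12 + 14 + 8)/4 = 14
E[X | Machine B] = (3 + 26 + 15 + 40)/4 = 21
E[X] = (2/3)·14 + (1/3)·21 = 49/3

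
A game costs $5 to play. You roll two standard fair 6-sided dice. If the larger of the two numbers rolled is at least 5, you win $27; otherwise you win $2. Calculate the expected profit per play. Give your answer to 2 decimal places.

$10.89

E[payout] = (4/9)·2 + (5/9)·27 = 143/9
Expected profit = 143/9 − 5 = 98/9 ≈ $10.89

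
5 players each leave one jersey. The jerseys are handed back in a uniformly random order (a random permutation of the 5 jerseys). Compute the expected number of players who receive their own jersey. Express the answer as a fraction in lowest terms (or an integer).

Let Xᵢ = 1 if person i gets their own jersey. For each i, P(Xᵢ=1) = 1/5.
By linearity of expectation, E[X₁+…+X_5] = 5·(1/5) = 1.

1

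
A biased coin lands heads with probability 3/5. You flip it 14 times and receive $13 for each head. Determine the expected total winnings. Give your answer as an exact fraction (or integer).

E[#heads] = 14·3/5 = 42/5 (linearity over flips).
E[winnings] = 13·42/5 = 546/5.

546/5 dollars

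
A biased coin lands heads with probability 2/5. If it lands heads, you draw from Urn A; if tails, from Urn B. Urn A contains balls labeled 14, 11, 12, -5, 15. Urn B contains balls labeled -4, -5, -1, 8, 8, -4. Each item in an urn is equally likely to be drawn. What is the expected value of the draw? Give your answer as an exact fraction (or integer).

E[X | Urn A] = (14 + 11 + 12 − 5 + 15)/5 = 47/5
E[X | Urn B] = (-4 − 5 − 1 + 8 + 8 − 4)/6 = 1/3
E[X] = (2/5)·47/5 + (3/5)·1/3 = 99/25

99/25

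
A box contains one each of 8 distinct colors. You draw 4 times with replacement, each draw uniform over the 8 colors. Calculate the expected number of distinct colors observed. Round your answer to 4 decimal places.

Let Xⱼ=1 if type j appears at least once. P(Xⱼ=1) = 1 − ((8−1)/8)^4 = 1695/4096.
E[#distinct] = 8·1695/4096 = 1695/512.
≈ 3.3105

3.3105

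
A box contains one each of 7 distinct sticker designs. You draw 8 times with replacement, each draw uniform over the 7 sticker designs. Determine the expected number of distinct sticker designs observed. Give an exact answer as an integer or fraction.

Let Xⱼ=1 if type j appears at least once. P(Xⱼ=1) = 1 − ((7−1)/7)^8 = 4085185/5764801.
E[#distinct] = 7·4085185/5764801 = 4085185/823543.

4085185/823543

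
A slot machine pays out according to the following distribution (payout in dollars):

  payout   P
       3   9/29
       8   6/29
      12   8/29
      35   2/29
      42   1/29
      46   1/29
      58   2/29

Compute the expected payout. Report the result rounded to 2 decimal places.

E[X] = (9/29)·3 + (6/29)·8 + (8/29)·12 + (2/29)·35 + (1/29)·42 + (1/29)·46 + (2/29)·58
     = 445/29 ≈ 15.34

$15.34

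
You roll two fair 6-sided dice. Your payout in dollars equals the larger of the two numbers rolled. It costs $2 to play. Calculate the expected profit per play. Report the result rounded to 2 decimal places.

$2.47

Distribution of the larger of the two numbers rolled: 1 w.p. 1/36, 2 w.p. 1/12, 3 w.p. 5/36, 4 w.p. 7/36, 5 w.p. 1/4, 6 w.p. 11/36
E[payout] = (1/36)·1 + (1/12)·2 + (5/36)·3 + (7/36)·4 + (1/4)·5 + (11/36)·6 = 161/36
Expected profit = 161/36 − 2 = 89/36 ≈ $2.47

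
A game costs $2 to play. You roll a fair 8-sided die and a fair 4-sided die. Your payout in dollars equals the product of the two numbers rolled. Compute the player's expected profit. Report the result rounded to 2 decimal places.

$9.25

Distribution of the product of the two numbers rolled: 1 w.p. 1/32, 2 w.p. 1/16, 3 w.p. 1/16, 4 w.p. 3/32, 5 w.p. 1/32, 6 w.p. 3/32, …
E[payout] = (1/32)·1 + (1/16)·2 + (1/16)·3 + (3/32)·4 + (1/32)·5 + (3/32)·6 + (1/32)·7 + (3/32)·8 + (1/32)·9 + (1/32)·10 + (3/32)·12 + (1/32)·14 + (1/32)·15 + (1/16)·16 + (1/32)·18 + (1/32)·20 + (1/32)·21 + (1/16)·24 + (1/32)·28 + (1/32)·32 = 45/4
Expected profit = 45/4 − 2 = 37/4 ≈ $9.25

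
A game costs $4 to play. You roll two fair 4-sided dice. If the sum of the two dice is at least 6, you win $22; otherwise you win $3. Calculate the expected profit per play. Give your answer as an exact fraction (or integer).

49/8 dollars

E[payout] = (5/8)·3 + (3/8)·22 = 81/8
Expected profit = 81/8 − 4 = 49/8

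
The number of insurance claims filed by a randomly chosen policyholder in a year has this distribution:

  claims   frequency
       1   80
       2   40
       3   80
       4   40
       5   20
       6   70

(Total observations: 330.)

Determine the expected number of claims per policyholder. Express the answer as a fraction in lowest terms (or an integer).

36/11

Total = 330, so P(claims=1) = 80/330, etc.
E[X] = (8/33)·1 + (4/33)·2 + (8/33)·3 + (4/33)·4 + (2/33)·5 + (7/33)·6
     = 36/11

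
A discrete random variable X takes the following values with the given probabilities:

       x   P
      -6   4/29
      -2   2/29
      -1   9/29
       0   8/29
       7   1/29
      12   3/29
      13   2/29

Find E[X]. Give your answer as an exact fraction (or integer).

E[X] = (4/29)·(-6) + (2/29)·(-2) + (9/29)·(-1) + (8/29)·0 + (1/29)·7 + (3/29)·12 + (2/29)·13
     = 32/29

32/29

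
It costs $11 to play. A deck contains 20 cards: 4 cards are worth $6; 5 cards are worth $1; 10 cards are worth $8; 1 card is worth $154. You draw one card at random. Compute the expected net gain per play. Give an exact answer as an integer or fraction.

E[payout] = (4/20)·6 + (5/20)·1 + (10/20)·8 + (1/20)·154 = 263/20
Expected profit = 263/20 − 11 = 43/20

43/20 dollars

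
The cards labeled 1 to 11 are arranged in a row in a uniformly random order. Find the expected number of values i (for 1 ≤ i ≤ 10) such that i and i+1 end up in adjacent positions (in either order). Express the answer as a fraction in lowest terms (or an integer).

20/11

For each i ∈ {1,…,10}, let Xᵢ = 1 if i and i+1 are adjacent. P(Xᵢ=1) = 2·(11−1)!/11! = 2/11.
By linearity, E[ΣXᵢ] = (10)·(2/11) = 20/11.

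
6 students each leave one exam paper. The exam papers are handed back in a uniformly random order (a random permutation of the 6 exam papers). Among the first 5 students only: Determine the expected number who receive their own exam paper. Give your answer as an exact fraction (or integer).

Let Xᵢ = 1 if person i gets their own exam paper. For each i, P(Xᵢ=1) = 1/6.
By linearity of expectation, E[X₁+…+X_5] = 5·(1/6) = 5/6.

5/6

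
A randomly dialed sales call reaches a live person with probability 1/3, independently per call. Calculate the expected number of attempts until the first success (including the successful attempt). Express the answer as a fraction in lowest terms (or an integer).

For a geometric distribution, E[trials] = 1/p = 1/(1/3) = 3.

3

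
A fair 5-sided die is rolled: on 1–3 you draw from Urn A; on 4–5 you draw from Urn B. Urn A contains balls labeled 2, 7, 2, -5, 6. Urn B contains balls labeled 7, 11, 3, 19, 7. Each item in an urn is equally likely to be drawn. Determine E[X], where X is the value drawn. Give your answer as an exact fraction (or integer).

E[X | Urn A] = (2 + 7 + 2 − 5 + 6)/5 = 12/5
E[X | Urn B] = (7 + 11 + 3 + 19 + 7)/5 = 47/5
E[X] = (3/5)·12/5 + (2/5)·47/5 = 26/5

26/5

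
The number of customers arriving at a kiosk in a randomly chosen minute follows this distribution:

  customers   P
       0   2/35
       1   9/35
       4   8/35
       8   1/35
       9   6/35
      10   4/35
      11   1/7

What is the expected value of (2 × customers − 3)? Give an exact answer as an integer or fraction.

E[2x-3] = (2/35)·(-3) + (9/35)·(-1) + (8/35)·5 + (1/35)·13 + (6/35)·15 + (4/35)·17 + (1/7)·19
     = 291/35

291/35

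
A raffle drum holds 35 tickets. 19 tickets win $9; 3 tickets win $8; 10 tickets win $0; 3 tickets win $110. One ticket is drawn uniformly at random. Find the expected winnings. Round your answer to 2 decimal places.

$15.00

E[payout] = (19/35)·9 + (3/35)·8 + (10/35)·0 + (3/35)·110 = 15
≈ $15.00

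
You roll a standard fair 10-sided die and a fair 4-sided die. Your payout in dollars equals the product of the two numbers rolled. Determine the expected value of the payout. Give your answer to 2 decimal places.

$13.75

Distribution of the product of the two numbers rolled: 1 w.p. 1/40, 2 w.p. 1/20, 3 w.p. 1/20, 4 w.p. 3/40, 5 w.p. 1/40, 6 w.p. 3/40, …
E[payout] = (1/40)·1 + (1/20)·2 + (1/20)·3 + (3/40)·4 + (1/40)·5 + (3/40)·6 + (1/40)·7 + (3/40)·8 + (1/20)·9 + (1/20)·10 + (3/40)·12 + (1/40)·14 + (1/40)·15 + (1/20)·16 + (1/20)·18 + (1/20)·20 + (1/40)·21 + (1/20)·24 + (1/40)·27 + (1/40)·28 + (1/40)·30 + (1/40)·32 + (1/40)·36 + (1/40)·40 = 55/4
≈ $13.75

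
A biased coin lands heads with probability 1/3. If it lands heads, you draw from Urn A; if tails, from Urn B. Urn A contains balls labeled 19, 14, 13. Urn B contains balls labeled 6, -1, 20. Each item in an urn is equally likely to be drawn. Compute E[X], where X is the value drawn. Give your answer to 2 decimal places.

10.67

E[X | Urn A] = (19 + 14 + 13)/3 = 46/3
E[X | Urn B] = (6 − 1 + 20)/3 = 25/3
E[X] = (1/3)·46/3 + (2/3)·25/3 = 32/3 ≈ 10.67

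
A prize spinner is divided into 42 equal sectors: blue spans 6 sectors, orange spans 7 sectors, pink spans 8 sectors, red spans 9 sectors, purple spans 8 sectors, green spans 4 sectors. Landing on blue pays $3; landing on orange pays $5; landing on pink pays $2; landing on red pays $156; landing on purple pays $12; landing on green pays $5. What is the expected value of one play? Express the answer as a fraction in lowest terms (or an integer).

227/6 dollars

E[payout] = (6/42)·3 + (7/42)·5 + (8/42)·2 + (9/42)·156 + (8/42)·12 + (4/42)·5 = 227/6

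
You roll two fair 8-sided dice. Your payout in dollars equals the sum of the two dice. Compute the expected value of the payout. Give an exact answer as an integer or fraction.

Distribution of the sum of the two dice: 2 w.p. 1/64, 3 w.p. 1/32, 4 w.p. 3/64, 5 w.p. 1/16, 6 w.p. 5/64, 7 w.p. 3/32, …
E[payout] = (1/64)·2 + (1/32)·3 + (3/64)·4 + (1/16)·5 + (5/64)·6 + (3/32)·7 + (7/64)·8 + (1/8)·9 + (7/64)·10 + (3/32)·11 + (5/64)·12 + (1/16)·13 + (3/64)·14 + (1/32)·15 + (1/64)·16 = 9

$9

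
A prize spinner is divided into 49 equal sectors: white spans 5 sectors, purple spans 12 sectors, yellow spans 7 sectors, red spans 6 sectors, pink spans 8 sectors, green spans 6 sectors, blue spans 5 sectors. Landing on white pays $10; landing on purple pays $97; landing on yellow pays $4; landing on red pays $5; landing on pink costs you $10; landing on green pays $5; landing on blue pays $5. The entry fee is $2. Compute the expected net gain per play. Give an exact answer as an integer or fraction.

E[payout] = (5/49)·10 + (12/49)·97 + (7/49)·4 + (6/49)·5 + (8/49)·(-10) + (6/49)·5 + (5/49)·5 = 1247/49
Expected profit = 1247/49 − 2 = 1149/49

1149/49 dollars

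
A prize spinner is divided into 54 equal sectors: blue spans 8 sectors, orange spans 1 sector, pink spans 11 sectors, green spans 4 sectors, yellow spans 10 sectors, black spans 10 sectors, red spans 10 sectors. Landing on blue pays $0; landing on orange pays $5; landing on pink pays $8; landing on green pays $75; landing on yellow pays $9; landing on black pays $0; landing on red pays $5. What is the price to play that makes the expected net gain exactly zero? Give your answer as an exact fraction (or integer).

E[payout] = (8/54)·0 + (1/54)·5 + (11/54)·8 + (4/54)·75 + (10/54)·9 + (10/54)·0 + (10/54)·5 = 533/54
Fair fee = E[payout] = 533/54

533/54 dollars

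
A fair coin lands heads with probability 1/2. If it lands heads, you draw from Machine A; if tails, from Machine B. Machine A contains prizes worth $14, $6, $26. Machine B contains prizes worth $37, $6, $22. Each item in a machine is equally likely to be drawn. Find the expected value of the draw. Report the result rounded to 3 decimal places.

E[X | Machine A] = (14 + 6 + 26)/3 = 46/3
E[X | Machine B] = (37 + 6 + 22)/3 = 65/3
E[X] = (1/2)·46/3 + (1/2)·65/3 = 37/2 ≈ 18.500

$18.500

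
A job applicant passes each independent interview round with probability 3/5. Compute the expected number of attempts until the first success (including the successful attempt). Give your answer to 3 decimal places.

1.667

For a geometric distribution, E[trials] = 1/p = 1/(3/5) = 5/3.
≈ 1.667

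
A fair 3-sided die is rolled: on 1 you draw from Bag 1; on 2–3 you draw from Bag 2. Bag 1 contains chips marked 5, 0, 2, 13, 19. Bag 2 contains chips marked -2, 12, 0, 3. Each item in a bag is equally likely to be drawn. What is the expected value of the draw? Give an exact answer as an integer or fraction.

E[X | Bag 1] = (5 + 0 + 2 + 13 + 19)/5 = 39/5
E[X | Bag 2] = (-2 + 12 + 0 + 3)/4 = 13/4
E[X] = (1/3)·39/5 + (2/3)·13/4 = 143/30

143/30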